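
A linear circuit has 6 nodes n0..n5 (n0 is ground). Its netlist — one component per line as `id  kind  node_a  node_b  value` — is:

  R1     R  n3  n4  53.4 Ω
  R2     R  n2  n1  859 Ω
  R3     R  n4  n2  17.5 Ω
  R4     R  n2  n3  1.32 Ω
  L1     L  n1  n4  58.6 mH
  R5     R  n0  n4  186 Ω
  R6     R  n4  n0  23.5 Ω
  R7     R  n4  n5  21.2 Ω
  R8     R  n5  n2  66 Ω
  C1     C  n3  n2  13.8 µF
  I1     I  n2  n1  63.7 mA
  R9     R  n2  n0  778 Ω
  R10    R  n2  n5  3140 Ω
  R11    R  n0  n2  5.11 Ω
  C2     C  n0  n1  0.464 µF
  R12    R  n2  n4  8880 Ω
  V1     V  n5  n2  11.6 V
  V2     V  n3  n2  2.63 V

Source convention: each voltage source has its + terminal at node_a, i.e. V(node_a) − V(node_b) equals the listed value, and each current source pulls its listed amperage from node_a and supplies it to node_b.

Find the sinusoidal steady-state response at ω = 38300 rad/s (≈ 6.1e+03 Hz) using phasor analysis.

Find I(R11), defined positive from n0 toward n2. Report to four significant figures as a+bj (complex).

Apply KCL at each of the 5 non-ground nodes and solve the resulting linear system.
Node n1: branches {R2, L1, I1, C2} → V_1 = 0.1698-3.598j
Node n2: branches {R2, R3, R4, R8, C1, I1, R9, R10, R11, R12, V1, V2} → V_2 = -0.9961-0.01443j
Node n3: branches {R1, R4, C1, V2} → V_3 = 1.634-0.01443j
Node n4: branches {R1, R3, L1, R5, R6, R7, R12} → V_4 = 2.760-0.003646j
Node n5: branches {R7, R8, R10, V1} → V_5 = 10.60-0.01443j
Source currents: i(V1)=-0.5495+0.0005089j, i(V2)=-1.971-1.390j

0.1949+0.002825j A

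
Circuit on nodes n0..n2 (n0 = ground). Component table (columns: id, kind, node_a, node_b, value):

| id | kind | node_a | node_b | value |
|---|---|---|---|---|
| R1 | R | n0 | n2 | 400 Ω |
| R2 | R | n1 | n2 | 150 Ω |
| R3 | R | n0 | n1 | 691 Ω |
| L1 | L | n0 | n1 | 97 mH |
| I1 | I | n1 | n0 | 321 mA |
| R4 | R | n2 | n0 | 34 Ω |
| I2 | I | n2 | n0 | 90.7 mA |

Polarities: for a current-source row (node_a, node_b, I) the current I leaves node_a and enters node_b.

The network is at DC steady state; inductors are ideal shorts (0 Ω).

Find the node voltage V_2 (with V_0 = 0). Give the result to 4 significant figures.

-2.351 V

Element admittances at DC:
  Y(R1) = 0.002500 S between n0,n2
  Y(R2) = 0.006667 S between n1,n2
  Y(R3) = 0.001447 S between n0,n1
  L1: short n0↔n1 (DC inductor)
  I1: injects 0.321 A into n0 (from n1)
  Y(R4) = 0.02941 S between n2,n0
  I2: injects 0.0907 A into n0 (from n2)
Assemble and solve the 3×3 MNA system:
  V(n1)=0.000  V(n2)=-2.351
  i(L1)=0.3367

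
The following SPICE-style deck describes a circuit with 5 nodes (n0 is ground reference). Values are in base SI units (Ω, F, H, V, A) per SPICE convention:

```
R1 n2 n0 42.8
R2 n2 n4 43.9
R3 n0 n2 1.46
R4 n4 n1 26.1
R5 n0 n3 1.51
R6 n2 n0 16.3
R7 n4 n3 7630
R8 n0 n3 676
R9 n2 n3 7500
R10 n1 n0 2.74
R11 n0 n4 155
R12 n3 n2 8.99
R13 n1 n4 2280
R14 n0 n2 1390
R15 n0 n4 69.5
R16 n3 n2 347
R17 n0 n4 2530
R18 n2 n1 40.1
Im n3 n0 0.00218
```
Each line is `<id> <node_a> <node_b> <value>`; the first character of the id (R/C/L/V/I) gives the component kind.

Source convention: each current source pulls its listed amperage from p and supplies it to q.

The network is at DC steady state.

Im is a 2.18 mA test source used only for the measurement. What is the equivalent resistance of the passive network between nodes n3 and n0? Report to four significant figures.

Element admittances at DC:
  Y(R1) = 0.02336 S between n2,n0
  Y(R2) = 0.02278 S between n2,n4
  Y(R3) = 0.6849 S between n0,n2
  Y(R4) = 0.03831 S between n4,n1
  Y(R5) = 0.6623 S between n0,n3
  Y(R6) = 0.06135 S between n2,n0
  Y(R7) = 0.0001311 S between n4,n3
  Y(R8) = 0.001479 S between n0,n3
  Y(R9) = 0.0001333 S between n2,n3
  Y(R10) = 0.3650 S between n1,n0
  Y(R11) = 0.006452 S between n0,n4
  Y(R12) = 0.1112 S between n3,n2
  Y(R13) = 0.0004386 S between n1,n4
  Y(R14) = 0.0007194 S between n0,n2
  Y(R15) = 0.01439 S between n0,n4
  Y(R16) = 0.002882 S between n3,n2
  Y(R17) = 0.0003953 S between n0,n4
  Y(R18) = 0.02494 S between n2,n1
  Im: injects 0.00218 A into n0 (from n3)
Assemble and solve the 4×4 MNA system:
  V(n1)=-3.105e-05  V(n2)=-0.0003533  V(n3)=-0.002854  V(n4)=-0.0001161

R_eq = 1.309 Ω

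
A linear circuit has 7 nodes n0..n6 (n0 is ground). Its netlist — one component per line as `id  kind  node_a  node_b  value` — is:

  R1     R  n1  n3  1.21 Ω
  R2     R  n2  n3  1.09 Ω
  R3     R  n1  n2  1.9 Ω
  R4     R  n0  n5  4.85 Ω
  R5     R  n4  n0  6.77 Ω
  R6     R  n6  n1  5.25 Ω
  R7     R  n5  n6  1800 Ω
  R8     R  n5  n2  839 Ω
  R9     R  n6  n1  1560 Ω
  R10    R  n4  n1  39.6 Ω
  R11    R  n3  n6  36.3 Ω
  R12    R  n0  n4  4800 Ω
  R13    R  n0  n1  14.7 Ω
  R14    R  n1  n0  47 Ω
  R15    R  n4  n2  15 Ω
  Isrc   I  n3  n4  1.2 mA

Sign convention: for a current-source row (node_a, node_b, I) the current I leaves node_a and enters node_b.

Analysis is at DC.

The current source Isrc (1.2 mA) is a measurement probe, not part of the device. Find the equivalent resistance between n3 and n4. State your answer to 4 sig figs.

Element admittances at DC:
  Y(R1) = 0.8264 S between n1,n3
  Y(R2) = 0.9174 S between n2,n3
  Y(R3) = 0.5263 S between n1,n2
  Y(R4) = 0.2062 S between n0,n5
  Y(R5) = 0.1477 S between n4,n0
  Y(R6) = 0.1905 S between n6,n1
  Y(R7) = 0.0005556 S between n5,n6
  Y(R8) = 0.001192 S between n5,n2
  Y(R9) = 0.0006410 S between n6,n1
  Y(R10) = 0.02525 S between n4,n1
  Y(R11) = 0.02755 S between n3,n6
  Y(R12) = 0.0002083 S between n0,n4
  Y(R13) = 0.06803 S between n0,n1
  Y(R14) = 0.02128 S between n1,n0
  Y(R15) = 0.06667 S between n4,n2
  Isrc: injects 0.0012 A into n4 (from n3)
Assemble and solve the 6×6 MNA system:
  V(n1)=-0.004988  V(n2)=-0.005064  V(n3)=-0.005706  V(n4)=0.003071  V(n5)=-4.256e-05  V(n6)=-0.005065

R_eq = 7.314 Ω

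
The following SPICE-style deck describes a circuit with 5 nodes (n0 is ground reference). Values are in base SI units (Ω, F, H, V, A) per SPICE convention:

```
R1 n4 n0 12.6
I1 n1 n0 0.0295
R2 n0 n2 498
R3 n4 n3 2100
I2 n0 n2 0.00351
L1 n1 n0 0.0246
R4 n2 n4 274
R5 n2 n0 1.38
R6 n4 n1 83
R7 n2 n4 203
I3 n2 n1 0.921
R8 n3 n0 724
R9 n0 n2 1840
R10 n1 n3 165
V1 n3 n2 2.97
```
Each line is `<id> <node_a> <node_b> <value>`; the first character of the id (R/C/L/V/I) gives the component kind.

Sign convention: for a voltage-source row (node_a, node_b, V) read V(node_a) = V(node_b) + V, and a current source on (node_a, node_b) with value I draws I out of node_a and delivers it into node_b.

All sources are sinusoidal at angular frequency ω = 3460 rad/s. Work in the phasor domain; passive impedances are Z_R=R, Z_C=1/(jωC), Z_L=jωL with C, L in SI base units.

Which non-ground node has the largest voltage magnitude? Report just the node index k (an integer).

MNA unknowns: 4 node voltages V₁..V_4 plus 1 source current (V1)
R1: Y=0.07937+0.000j on G[4,0]
I1: z[1]−=0.0295, z[0]+=0.0295
R2: Y=0.002008+0.000j on G[0,2]
R3: Y=0.0004762+0.000j on G[4,3]
I2: z[0]−=0.00351, z[2]+=0.00351
L1: Y=0.000-0.01175j on G[1,0]
R4: Y=0.003650+0.000j on G[2,4]
R5: Y=0.7246+0.000j on G[2,0]
R6: Y=0.01205+0.000j on G[4,1]
R7: Y=0.004926+0.000j on G[2,4]
I3: z[2]−=0.921, z[1]+=0.921
R8: Y=0.001381+0.000j on G[3,0]
R9: Y=0.0005435+0.000j on G[0,2]
R10: Y=0.006061+0.000j on G[1,3]
V1: row V3−V2=2.97, i_V1 at 3,2
solve → V1=36.15+25.59j, V2=-0.9188+0.2462j, V3=2.051+0.2462j, V4=4.267+3.091j
aux → i_V1=0.2049+0.1546j

1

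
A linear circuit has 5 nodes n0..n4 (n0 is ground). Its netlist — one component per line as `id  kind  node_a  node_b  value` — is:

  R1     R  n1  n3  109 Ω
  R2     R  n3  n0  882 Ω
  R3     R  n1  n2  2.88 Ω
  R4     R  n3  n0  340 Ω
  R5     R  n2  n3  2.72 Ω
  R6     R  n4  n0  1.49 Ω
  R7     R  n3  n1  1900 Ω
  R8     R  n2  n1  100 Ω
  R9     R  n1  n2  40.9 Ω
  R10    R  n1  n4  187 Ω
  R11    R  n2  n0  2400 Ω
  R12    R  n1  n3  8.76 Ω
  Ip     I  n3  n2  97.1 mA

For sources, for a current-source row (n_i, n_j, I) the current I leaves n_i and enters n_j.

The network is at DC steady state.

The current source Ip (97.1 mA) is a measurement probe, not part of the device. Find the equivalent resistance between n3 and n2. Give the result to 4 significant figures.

Element admittances at DC:
  Y(R1) = 0.009174 S between n1,n3
  Y(R2) = 0.001134 S between n3,n0
  Y(R3) = 0.3472 S between n1,n2
  Y(R4) = 0.002941 S between n3,n0
  Y(R5) = 0.3676 S between n2,n3
  Y(R6) = 0.6711 S between n4,n0
  Y(R7) = 0.0005263 S between n3,n1
  Y(R8) = 0.01000 S between n2,n1
  Y(R9) = 0.02445 S between n1,n2
  Y(R10) = 0.005348 S between n1,n4
  Y(R11) = 0.0004167 S between n2,n0
  Y(R12) = 0.1142 S between n1,n3
  Ip: injects 0.0971 A into n2 (from n3)
Assemble and solve the 4×4 MNA system:
  V(n1)=0.06342  V(n2)=0.1155  V(n3)=-0.09439  V(n4)=0.0005014

R_eq = 2.162 Ω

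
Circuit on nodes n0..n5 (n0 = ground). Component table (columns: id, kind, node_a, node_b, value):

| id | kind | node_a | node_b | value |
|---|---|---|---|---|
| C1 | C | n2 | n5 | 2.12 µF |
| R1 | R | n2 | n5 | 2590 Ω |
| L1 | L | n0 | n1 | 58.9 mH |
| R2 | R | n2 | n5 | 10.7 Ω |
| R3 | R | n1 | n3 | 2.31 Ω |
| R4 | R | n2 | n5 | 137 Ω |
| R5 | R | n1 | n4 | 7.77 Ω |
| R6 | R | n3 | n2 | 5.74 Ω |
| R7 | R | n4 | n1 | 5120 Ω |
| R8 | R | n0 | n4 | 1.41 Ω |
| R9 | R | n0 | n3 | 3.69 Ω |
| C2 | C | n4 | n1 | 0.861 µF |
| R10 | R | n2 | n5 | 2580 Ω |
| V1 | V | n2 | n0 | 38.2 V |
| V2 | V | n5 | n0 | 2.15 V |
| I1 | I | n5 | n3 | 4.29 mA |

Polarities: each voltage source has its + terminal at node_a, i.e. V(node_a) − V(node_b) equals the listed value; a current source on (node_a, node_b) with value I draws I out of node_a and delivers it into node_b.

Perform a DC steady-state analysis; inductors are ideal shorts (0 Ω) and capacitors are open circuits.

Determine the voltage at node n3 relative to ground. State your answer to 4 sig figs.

Element admittances at DC:
  Y(C1) = 0.000 S between n2,n5
  Y(R1) = 0.0003861 S between n2,n5
  L1: short n0↔n1 (DC inductor)
  Y(R2) = 0.09346 S between n2,n5
  Y(R3) = 0.4329 S between n1,n3
  Y(R4) = 0.007299 S between n2,n5
  Y(R5) = 0.1287 S between n1,n4
  Y(R6) = 0.1742 S between n3,n2
  Y(R7) = 0.0001953 S between n4,n1
  Y(R8) = 0.7092 S between n0,n4
  Y(R9) = 0.2710 S between n0,n3
  Y(C2) = 0.000 S between n4,n1
  Y(R10) = 0.0003876 S between n2,n5
  V1: constraint V(n2)−V(n0) = 38.2
  V2: constraint V(n5)−V(n0) = 2.15
  I1: injects 0.00429 A into n3 (from n5)
Assemble and solve the 8×8 MNA system:
  V(n1)=0.000  V(n2)=38.20  V(n3)=7.584  V(n4)=0.000  V(n5)=2.150
  i(L1)=-3.283  i(V1)=-8.994  i(V2)=3.656

7.584 V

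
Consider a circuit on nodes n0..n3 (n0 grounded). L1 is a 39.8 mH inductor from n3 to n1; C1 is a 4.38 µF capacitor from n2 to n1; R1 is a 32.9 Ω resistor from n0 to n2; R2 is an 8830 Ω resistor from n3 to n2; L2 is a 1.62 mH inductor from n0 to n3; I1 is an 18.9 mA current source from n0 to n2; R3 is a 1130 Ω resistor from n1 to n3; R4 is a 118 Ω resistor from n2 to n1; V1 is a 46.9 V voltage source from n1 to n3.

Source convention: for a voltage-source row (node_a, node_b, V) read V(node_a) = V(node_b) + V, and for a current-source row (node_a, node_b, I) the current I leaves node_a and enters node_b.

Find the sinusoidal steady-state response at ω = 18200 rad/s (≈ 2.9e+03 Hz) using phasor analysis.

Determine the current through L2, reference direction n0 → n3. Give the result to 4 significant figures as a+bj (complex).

1.083-0.5384j A

Element admittances at ω=18200 rad/s:
  Y(L1) = 0.000-0.001381j S between n3,n1
  Y(C1) = 0.000+0.07972j S between n2,n1
  Y(R1) = 0.03040+0.000j S between n0,n2
  Y(R2) = 0.0001133+0.000j S between n3,n2
  Y(L2) = 0.000-0.03392j S between n0,n3
  I1: injects 0.0189 A into n2 (from n0)
  Y(R3) = 0.0008850+0.000j S between n1,n3
  Y(R4) = 0.008475+0.000j S between n2,n1
  V1: constraint V(n1)−V(n3) = 46.9
Assemble and solve the 4×4 MNA system:
  V(n1)=31.03-31.93j  V(n2)=36.25-17.71j  V(n3)=-15.87-31.93j
  i(V1)=-1.130+0.6016j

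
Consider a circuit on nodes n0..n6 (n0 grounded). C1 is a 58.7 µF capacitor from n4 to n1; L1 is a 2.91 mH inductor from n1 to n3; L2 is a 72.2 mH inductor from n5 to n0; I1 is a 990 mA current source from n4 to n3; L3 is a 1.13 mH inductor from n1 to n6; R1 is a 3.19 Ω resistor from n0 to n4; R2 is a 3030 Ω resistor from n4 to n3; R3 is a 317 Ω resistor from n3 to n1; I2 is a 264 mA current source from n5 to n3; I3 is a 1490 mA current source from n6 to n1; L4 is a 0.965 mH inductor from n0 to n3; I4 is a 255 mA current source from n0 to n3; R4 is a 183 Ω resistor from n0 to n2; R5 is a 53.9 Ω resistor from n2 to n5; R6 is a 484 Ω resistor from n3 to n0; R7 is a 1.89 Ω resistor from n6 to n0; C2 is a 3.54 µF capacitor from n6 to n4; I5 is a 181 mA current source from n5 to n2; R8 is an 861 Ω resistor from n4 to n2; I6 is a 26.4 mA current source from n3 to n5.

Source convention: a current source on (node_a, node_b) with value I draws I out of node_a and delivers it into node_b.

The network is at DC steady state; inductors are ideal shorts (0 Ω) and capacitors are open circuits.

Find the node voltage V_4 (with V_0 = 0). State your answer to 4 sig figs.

-3.117 V

Element admittances at DC:
  Y(C1) = 0.000 S between n4,n1
  L1: short n1↔n3 (DC inductor)
  L2: short n5↔n0 (DC inductor)
  I1: injects 0.99 A into n3 (from n4)
  L3: short n1↔n6 (DC inductor)
  Y(R1) = 0.3135 S between n0,n4
  Y(R2) = 0.0003300 S between n4,n3
  Y(R3) = 0.003155 S between n3,n1
  I2: injects 0.264 A into n3 (from n5)
  I3: injects 1.49 A into n1 (from n6)
  L4: short n0↔n3 (DC inductor)
  I4: injects 0.255 A into n3 (from n0)
  Y(R4) = 0.005464 S between n0,n2
  Y(R5) = 0.01855 S between n2,n5
  Y(R6) = 0.002066 S between n3,n0
  Y(R7) = 0.5291 S between n6,n0
  Y(C2) = 0.000 S between n6,n4
  I5: injects 0.181 A into n2 (from n5)
  Y(R8) = 0.001161 S between n4,n2
  I6: injects 0.0264 A into n5 (from n3)
Assemble and solve the 10×10 MNA system:
  V(n1)=0.000  V(n2)=7.045  V(n3)=0.000  V(n4)=-3.117  V(n5)=0.000  V(n6)=0.000
  i(L1)=0.000  i(L2)=-0.2879  i(L3)=1.490  i(L4)=-1.482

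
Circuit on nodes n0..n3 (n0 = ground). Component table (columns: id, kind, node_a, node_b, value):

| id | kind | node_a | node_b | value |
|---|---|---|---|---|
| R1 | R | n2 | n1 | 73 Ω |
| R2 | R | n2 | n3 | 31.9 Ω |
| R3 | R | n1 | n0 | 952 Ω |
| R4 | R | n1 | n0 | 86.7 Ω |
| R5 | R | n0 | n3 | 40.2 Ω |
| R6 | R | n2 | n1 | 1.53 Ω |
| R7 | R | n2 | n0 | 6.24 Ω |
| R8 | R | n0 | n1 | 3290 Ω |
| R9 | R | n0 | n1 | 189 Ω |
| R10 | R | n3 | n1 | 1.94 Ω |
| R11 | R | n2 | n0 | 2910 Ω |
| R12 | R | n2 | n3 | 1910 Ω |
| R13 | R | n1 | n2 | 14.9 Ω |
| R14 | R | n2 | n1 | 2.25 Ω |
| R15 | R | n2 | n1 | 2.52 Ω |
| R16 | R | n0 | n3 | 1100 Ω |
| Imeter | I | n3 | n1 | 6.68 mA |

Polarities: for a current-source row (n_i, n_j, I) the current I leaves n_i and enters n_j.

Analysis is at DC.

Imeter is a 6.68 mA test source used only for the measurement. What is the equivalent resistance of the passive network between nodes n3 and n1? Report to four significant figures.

R_eq = 1.760 Ω

MNA unknowns: 3 node voltages V₁..V_3
R1: Y=0.01370 on G[2,1]
R2: Y=0.03135 on G[2,3]
R3: Y=0.001050 on G[1,0]
R4: Y=0.01153 on G[1,0]
R5: Y=0.02488 on G[0,3]
R6: Y=0.6536 on G[2,1]
R7: Y=0.1603 on G[2,0]
R8: Y=0.0003040 on G[0,1]
R9: Y=0.005291 on G[0,1]
R10: Y=0.5155 on G[3,1]
R11: Y=0.0003436 on G[2,0]
R12: Y=0.0005236 on G[2,3]
R13: Y=0.06711 on G[1,2]
R14: Y=0.4444 on G[2,1]
R15: Y=0.3968 on G[2,1]
R16: Y=0.0009091 on G[0,3]
Imeter: z[3]−=0.00668, z[1]+=0.00668
solve → V1=0.001775, V2=0.001402, V3=-0.009981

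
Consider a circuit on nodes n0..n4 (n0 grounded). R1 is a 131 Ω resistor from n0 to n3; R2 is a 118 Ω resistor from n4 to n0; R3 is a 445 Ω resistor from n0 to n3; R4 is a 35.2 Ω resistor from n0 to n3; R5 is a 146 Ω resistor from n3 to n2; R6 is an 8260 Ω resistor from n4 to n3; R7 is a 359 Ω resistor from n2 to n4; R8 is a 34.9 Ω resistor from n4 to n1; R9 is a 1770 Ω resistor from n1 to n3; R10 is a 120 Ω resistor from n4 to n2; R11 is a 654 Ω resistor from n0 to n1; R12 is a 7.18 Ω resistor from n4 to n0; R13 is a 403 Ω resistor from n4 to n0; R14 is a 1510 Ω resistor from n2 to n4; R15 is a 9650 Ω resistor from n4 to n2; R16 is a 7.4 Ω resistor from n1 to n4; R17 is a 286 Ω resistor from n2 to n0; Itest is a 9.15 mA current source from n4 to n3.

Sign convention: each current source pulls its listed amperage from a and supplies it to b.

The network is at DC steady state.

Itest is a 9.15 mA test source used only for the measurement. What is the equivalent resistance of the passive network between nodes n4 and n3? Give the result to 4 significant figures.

Element admittances at DC:
  Y(R1) = 0.007634 S between n0,n3
  Y(R2) = 0.008475 S between n4,n0
  Y(R3) = 0.002247 S between n0,n3
  Y(R4) = 0.02841 S between n0,n3
  Y(R5) = 0.006849 S between n3,n2
  Y(R6) = 0.0001211 S between n4,n3
  Y(R7) = 0.002786 S between n2,n4
  Y(R8) = 0.02865 S between n4,n1
  Y(R9) = 0.0005650 S between n1,n3
  Y(R10) = 0.008333 S between n4,n2
  Y(R11) = 0.001529 S between n0,n1
  Y(R12) = 0.1393 S between n4,n0
  Y(R13) = 0.002481 S between n4,n0
  Y(R14) = 0.0006623 S between n2,n4
  Y(R15) = 0.0001036 S between n4,n2
  Y(R16) = 0.1351 S between n1,n4
  Y(R17) = 0.003497 S between n2,n0
  Itest: injects 0.00915 A into n3 (from n4)
Assemble and solve the 4×4 MNA system:
  V(n1)=-0.05096  V(n2)=0.03492  V(n3)=0.2041  V(n4)=-0.05232

R_eq = 28.03 Ω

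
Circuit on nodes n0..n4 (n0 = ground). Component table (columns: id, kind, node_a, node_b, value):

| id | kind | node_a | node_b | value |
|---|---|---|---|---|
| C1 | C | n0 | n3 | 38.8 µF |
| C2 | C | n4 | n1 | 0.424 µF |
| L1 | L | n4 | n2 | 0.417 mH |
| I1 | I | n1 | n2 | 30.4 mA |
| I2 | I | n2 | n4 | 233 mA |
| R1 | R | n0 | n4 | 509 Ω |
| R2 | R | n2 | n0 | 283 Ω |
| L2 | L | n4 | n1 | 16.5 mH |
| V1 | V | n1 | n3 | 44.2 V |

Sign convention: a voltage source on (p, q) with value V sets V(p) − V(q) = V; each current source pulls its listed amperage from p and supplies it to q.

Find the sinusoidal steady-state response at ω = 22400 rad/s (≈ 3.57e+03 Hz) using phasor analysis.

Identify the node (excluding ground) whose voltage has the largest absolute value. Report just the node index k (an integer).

1

MNA unknowns: 4 node voltages V₁..V_4 plus 1 source current (V1)
C1: Y=0.000+0.8691j on G[0,3]
C2: Y=0.000+0.009498j on G[4,1]
L1: Y=0.000-0.1071j on G[4,2]
I1: z[1]−=0.0304, z[2]+=0.0304
I2: z[2]−=0.233, z[4]+=0.233
R1: Y=0.001965+0.000j on G[0,4]
R2: Y=0.003534+0.000j on G[2,0]
L2: Y=0.000-0.002706j on G[4,1]
V1: row V1−V3=44.2, i_V1 at 1,3
solve → V1=44.09+0.1889j, V2=30.05+17.00j, V3=-0.1140+0.1889j, V4=29.49+19.88j
aux → i_V1=-0.1641-0.09911j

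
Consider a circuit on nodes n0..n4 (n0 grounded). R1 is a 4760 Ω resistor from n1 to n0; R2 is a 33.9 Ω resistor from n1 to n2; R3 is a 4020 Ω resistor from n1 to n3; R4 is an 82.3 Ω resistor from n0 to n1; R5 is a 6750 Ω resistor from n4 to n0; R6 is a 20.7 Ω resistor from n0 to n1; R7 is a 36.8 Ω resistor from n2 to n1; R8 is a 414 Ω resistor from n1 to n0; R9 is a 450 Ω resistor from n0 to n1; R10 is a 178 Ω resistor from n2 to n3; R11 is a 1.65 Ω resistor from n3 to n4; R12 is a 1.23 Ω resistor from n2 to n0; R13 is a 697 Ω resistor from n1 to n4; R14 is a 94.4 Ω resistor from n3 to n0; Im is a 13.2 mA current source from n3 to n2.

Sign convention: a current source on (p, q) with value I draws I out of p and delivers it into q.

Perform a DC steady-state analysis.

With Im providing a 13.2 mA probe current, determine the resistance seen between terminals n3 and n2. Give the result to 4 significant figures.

Element admittances at DC:
  Y(R1) = 0.0002101 S between n1,n0
  Y(R2) = 0.02950 S between n1,n2
  Y(R3) = 0.0002488 S between n1,n3
  Y(R4) = 0.01215 S between n0,n1
  Y(R5) = 0.0001481 S between n4,n0
  Y(R6) = 0.04831 S between n0,n1
  Y(R7) = 0.02717 S between n2,n1
  Y(R8) = 0.002415 S between n1,n0
  Y(R9) = 0.002222 S between n0,n1
  Y(R10) = 0.005618 S between n2,n3
  Y(R11) = 0.6061 S between n3,n4
  Y(R12) = 0.8130 S between n2,n0
  Y(R13) = 0.001435 S between n1,n4
  Y(R14) = 0.01059 S between n3,n0
  Im: injects 0.0132 A into n2 (from n3)
Assemble and solve the 4×4 MNA system:
  V(n1)=-0.005295  V(n2)=0.01006  V(n3)=-0.7291  V(n4)=-0.7272

R_eq = 56.00 Ω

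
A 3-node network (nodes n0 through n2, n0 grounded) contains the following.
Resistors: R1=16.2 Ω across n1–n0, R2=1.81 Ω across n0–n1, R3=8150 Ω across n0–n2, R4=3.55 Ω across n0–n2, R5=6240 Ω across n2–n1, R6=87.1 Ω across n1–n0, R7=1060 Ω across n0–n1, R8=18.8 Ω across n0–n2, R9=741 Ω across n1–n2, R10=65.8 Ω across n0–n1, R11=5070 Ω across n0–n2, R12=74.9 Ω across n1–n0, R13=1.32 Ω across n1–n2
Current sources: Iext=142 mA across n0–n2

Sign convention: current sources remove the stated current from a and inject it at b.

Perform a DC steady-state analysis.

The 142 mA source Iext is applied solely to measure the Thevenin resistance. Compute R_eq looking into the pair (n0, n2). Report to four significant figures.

R_eq = 1.456 Ω

Apply KCL at each of the 2 non-ground nodes and solve the resulting linear system.
Node n1: branches {R1, R2, R5, R6, R7, R9, R10, R12, R13} → V_1 = 0.1110
Node n2: branches {R3, R4, R5, R8, R9, R11, R13, Iext} → V_2 = 0.2067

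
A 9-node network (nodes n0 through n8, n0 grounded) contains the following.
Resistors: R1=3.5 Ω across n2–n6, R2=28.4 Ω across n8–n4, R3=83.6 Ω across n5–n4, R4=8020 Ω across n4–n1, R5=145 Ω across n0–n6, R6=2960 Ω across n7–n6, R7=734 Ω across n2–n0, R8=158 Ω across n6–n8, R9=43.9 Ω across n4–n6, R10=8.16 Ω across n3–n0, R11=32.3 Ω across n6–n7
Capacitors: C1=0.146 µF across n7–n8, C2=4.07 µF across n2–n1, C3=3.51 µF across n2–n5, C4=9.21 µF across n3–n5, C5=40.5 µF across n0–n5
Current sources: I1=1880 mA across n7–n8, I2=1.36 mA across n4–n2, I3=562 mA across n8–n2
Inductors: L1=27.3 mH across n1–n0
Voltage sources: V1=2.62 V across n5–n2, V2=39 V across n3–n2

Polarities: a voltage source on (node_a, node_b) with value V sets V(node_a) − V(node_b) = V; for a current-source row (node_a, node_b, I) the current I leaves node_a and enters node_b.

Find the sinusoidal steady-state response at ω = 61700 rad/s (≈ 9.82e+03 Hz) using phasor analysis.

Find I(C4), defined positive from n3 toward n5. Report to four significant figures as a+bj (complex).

0.000+20.67j A

MNA unknowns: 8 node voltages V₁..V_8 plus 2 source currents (V1, V2)
R1: Y=0.2857+0.000j on G[2,6]
R2: Y=0.03521+0.000j on G[8,4]
R3: Y=0.01196+0.000j on G[5,4]
R4: Y=0.0001247+0.000j on G[4,1]
C1: Y=0.000+0.009008j on G[7,8]
R5: Y=0.006897+0.000j on G[0,6]
R6: Y=0.0003378+0.000j on G[7,6]
C2: Y=0.000+0.2511j on G[2,1]
C3: Y=0.000+0.2166j on G[2,5]
I1: z[7]−=1.88, z[8]+=1.88
R7: Y=0.001362+0.000j on G[2,0]
I2: z[4]−=0.00136, z[2]+=0.00136
R8: Y=0.006329+0.000j on G[6,8]
C4: Y=0.000+0.5683j on G[3,5]
C5: Y=0.000+2.499j on G[0,5]
R9: Y=0.02278+0.000j on G[4,6]
R10: Y=0.1225+0.000j on G[3,0]
R11: Y=0.03096+0.000j on G[6,7]
L1: Y=0.000-0.0005937j on G[1,0]
I3: z[8]−=0.562, z[2]+=0.562
V1: row V5−V2=2.62, i_V1 at 5,2
V2: row V3−V2=39, i_V2 at 3,2
solve → V1=-2.728+1.760j, V2=-2.715+1.764j, V3=36.29+1.764j, V4=13.87-13.16j, V5=-0.09459+1.764j, V6=-5.154+2.339j, V7=-49.72+25.57j, V8=31.01-28.30j
aux → i_V1=4.576+20.16j, i_V2=-4.447-20.89j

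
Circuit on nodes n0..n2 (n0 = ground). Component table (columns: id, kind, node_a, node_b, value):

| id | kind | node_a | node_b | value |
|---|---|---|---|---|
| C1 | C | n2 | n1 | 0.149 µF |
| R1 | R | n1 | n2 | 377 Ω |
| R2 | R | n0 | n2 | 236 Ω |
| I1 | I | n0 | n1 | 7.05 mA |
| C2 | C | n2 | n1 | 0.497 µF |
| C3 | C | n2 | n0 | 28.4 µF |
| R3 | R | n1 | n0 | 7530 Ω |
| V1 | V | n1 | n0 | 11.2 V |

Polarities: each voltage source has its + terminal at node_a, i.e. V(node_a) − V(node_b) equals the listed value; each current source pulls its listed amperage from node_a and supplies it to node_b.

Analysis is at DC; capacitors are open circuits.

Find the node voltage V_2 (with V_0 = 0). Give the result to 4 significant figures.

Apply KCL at each of the 2 non-ground nodes and solve the resulting linear system.
Node n1: branches {C1, R1, I1, C2, R3, V1} → V_1 = 11.20
Node n2: branches {C1, R1, R2, C2, C3} → V_2 = 4.312
Source currents: i(V1)=-0.01271

4.312 V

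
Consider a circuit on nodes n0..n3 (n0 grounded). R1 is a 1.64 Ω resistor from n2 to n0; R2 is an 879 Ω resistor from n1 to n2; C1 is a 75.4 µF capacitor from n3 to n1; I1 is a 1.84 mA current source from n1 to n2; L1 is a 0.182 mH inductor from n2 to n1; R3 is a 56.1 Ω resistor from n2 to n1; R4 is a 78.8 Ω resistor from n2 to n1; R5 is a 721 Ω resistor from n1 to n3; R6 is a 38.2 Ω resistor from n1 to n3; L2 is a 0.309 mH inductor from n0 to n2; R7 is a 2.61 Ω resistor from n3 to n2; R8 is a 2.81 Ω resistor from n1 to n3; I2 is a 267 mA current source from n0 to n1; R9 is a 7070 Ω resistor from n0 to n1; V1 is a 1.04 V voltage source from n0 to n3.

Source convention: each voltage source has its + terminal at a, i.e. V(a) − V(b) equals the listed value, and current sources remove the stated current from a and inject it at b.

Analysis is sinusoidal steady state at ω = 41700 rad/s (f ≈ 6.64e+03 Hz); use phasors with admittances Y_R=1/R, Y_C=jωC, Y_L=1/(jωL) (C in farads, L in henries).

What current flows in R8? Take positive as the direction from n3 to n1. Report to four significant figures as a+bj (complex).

Element admittances at ω=41700 rad/s:
  Y(R1) = 0.6098+0.000j S between n2,n0
  Y(R2) = 0.001138+0.000j S between n1,n2
  Y(C1) = 0.000+3.144j S between n3,n1
  I1: injects 0.00184 A into n2 (from n1)
  Y(L1) = 0.000-0.1318j S between n2,n1
  Y(R3) = 0.01783+0.000j S between n2,n1
  Y(R4) = 0.01269+0.000j S between n2,n1
  Y(R5) = 0.001387+0.000j S between n1,n3
  Y(R6) = 0.02618+0.000j S between n1,n3
  Y(L2) = 0.000-0.07761j S between n0,n2
  Y(R7) = 0.3831+0.000j S between n3,n2
  Y(R8) = 0.3559+0.000j S between n1,n3
  I2: injects 0.267 A into n1 (from n0)
  Y(R9) = 0.0001414+0.000j S between n0,n1
  V1: constraint V(n0)−V(n3) = 1.04
Assemble and solve the 4×4 MNA system:
  V(n1)=-1.052-0.09790j  V(n2)=-0.4409+0.04221j  V(n3)=-1.040+0.000j
  i(V1)=-0.5327+0.05994j

0.004366+0.03484j A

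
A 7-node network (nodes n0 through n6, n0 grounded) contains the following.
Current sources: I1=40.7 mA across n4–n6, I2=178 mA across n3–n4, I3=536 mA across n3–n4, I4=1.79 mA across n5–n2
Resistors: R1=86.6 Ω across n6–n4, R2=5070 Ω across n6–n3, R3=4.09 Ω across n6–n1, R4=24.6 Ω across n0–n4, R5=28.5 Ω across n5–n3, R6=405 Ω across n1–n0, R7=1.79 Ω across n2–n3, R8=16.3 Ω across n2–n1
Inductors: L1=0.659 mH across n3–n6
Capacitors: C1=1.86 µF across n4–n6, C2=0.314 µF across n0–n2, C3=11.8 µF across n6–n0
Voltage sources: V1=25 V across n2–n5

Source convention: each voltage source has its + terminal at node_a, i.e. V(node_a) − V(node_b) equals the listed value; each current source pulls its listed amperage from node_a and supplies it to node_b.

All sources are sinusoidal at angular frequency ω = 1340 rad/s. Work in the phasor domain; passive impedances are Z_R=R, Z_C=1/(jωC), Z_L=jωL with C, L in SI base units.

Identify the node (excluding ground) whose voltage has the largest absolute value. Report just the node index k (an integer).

Apply KCL at each of the 6 non-ground nodes and solve the resulting linear system.
Node n1: branches {R3, R6, R8} → V_1 = -12.14+21.12j
Node n2: branches {C2, R7, R8, I4, V1} → V_2 = -11.14+20.79j
Node n3: branches {R2, L1, R5, I2, I3, R7} → V_3 = -12.53+20.75j
Node n4: branches {I1, R1, C1, R4, I2, I3} → V_4 = 9.285+3.698j
Node n5: branches {R5, I4, V1} → V_5 = -36.14+20.79j
Node n6: branches {I1, R1, R2, L1, C1, R3, C3} → V_6 = -12.51+21.42j
Source currents: i(V1)=-0.8267+0.001496j

5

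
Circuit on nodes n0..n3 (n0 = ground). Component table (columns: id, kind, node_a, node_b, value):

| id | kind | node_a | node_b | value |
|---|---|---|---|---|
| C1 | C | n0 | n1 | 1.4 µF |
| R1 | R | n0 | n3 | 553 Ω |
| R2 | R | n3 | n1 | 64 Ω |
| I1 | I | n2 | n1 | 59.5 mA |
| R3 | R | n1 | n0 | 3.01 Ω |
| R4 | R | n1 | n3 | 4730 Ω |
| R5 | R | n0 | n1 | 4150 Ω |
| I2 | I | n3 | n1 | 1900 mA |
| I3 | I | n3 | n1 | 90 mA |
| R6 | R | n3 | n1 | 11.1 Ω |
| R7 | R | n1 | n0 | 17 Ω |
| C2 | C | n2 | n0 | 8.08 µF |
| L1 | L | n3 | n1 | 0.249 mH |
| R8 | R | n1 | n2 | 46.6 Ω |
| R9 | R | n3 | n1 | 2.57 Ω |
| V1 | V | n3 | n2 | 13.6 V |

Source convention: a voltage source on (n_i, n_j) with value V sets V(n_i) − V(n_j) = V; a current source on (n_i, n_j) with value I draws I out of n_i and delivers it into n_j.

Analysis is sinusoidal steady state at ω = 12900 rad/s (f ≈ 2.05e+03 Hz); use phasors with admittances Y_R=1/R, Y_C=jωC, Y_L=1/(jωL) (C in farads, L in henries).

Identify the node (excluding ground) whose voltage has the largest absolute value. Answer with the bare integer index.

Apply KCL at each of the 3 non-ground nodes and solve the resulting linear system.
Node n1: branches {C1, R2, I1, R3, R4, R5, I2, I3, R6, R7, L1, R8, R9} → V_1 = 1.551+3.934j
Node n2: branches {I1, C2, R8, V1} → V_2 = -15.13+5.114j
Node n3: branches {R1, R2, R4, I2, I3, R6, L1, R9, V1} → V_3 = -1.526+5.114j
Source currents: i(V1)=-0.8314-1.551j

2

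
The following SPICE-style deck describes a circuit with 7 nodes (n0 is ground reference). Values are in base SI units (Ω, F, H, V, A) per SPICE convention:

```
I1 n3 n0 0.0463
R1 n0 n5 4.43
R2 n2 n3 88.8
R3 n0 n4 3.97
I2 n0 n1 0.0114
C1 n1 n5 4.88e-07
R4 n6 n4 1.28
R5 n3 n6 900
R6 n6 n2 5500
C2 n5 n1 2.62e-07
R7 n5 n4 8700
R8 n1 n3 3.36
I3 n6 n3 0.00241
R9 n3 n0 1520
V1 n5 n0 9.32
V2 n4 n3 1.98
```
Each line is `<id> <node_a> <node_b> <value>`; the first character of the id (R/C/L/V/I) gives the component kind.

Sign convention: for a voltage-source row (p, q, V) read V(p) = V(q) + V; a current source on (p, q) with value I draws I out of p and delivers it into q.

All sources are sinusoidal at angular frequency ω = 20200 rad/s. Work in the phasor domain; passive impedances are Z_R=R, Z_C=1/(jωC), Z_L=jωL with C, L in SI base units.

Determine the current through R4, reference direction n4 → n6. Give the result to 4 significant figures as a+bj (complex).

Apply KCL at each of the 6 non-ground nodes and solve the resulting linear system.
Node n1: branches {I2, C1, C2, R8} → V_1 = -1.932+1.247j
Node n2: branches {R2, R6} → V_2 = -2.003+0.6747j
Node n3: branches {I1, R2, R5, R8, I3, R9, V2} → V_3 = -2.034+0.6747j
Node n4: branches {R3, R4, R7, V2} → V_4 = -0.05393+0.6747j
Node n5: branches {R1, C1, C2, R7, V1} → V_5 = 9.320+0.000j
Node n6: branches {R4, R5, R6, I3} → V_6 = -0.06028+0.6747j
Source currents: i(V1)=-2.124-0.1704j, i(V2)=0.009707-0.1700j

0.004956+0.000j A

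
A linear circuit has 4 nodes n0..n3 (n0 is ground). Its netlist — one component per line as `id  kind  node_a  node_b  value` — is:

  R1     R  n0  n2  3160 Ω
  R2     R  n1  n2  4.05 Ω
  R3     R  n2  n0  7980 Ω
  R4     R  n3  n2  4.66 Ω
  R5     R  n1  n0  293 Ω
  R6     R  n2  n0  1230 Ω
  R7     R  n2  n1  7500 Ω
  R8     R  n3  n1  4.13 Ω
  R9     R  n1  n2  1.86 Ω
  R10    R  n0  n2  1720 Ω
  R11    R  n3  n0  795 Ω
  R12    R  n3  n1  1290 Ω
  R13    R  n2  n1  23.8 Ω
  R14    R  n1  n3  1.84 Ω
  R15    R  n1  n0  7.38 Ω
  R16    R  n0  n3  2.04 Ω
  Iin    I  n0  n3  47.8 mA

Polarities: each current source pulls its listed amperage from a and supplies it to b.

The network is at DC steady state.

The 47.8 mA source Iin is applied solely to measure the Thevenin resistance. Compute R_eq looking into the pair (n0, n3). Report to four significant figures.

R_eq = 1.628 Ω

Apply KCL at each of the 3 non-ground nodes and solve the resulting linear system.
Node n1: branches {R2, R5, R7, R8, R9, R12, R13, R14, R15} → V_1 = 0.06786
Node n2: branches {R1, R2, R3, R4, R6, R7, R9, R10, R13} → V_2 = 0.06979
Node n3: branches {R4, R8, R11, R12, R14, R16, Iin} → V_3 = 0.07782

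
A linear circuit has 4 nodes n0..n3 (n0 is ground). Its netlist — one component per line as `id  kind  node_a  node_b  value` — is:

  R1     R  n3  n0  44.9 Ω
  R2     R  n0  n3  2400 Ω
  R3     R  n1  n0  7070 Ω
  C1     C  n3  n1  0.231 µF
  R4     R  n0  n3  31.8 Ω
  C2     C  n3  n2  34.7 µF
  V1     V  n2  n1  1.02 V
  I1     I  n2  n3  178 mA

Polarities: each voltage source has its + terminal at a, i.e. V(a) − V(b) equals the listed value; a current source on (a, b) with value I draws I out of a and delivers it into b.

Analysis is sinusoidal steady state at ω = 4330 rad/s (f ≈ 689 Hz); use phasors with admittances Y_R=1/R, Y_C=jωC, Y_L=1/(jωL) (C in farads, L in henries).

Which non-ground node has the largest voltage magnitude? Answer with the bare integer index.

1

MNA unknowns: 3 node voltages V₁..V_3 plus 1 source current (V1)
R1: Y=0.02227+0.000j on G[3,0]
R2: Y=0.0004167+0.000j on G[0,3]
R3: Y=0.0001414+0.000j on G[1,0]
C1: Y=0.000+0.001000j on G[3,1]
R4: Y=0.03145+0.000j on G[0,3]
C2: Y=0.000+0.1503j on G[3,2]
V1: row V2−V1=1.02, i_V1 at 2,1
I1: z[2]−=0.178, z[3]+=0.178
solve → V1=-1.012+1.173j, V2=0.008292+1.173j, V3=0.002643-0.003064j
aux → i_V1=-0.001319-0.0008487j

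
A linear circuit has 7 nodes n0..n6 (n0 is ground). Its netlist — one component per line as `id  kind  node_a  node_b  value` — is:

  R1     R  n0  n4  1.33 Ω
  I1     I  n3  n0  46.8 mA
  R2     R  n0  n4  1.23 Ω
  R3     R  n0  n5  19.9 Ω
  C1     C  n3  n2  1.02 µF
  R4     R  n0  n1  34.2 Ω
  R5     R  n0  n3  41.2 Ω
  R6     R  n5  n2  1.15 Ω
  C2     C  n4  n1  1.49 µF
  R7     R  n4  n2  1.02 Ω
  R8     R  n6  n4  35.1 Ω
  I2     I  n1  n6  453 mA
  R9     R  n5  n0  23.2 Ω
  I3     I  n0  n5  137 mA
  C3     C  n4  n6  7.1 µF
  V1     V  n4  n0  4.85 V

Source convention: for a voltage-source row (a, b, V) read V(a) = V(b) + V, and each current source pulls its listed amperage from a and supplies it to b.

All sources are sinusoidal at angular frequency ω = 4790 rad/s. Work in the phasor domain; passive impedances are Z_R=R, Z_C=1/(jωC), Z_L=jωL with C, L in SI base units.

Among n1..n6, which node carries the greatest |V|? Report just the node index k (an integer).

MNA unknowns: 6 node voltages V₁..V_6 plus 1 source current (V1)
R1: Y=0.7519+0.000j on G[0,4]
I1: z[3]−=0.0468, z[0]+=0.0468
R2: Y=0.8130+0.000j on G[0,4]
R3: Y=0.05025+0.000j on G[0,5]
C1: Y=0.000+0.004886j on G[3,2]
R4: Y=0.02924+0.000j on G[0,1]
R5: Y=0.02427+0.000j on G[0,3]
R6: Y=0.8696+0.000j on G[5,2]
C2: Y=0.000+0.007137j on G[4,1]
R7: Y=0.9804+0.000j on G[4,2]
R8: Y=0.02849+0.000j on G[6,4]
I2: z[1]−=0.453, z[6]+=0.453
R9: Y=0.04310+0.000j on G[5,0]
I3: z[0]−=0.137, z[5]+=0.137
C3: Y=0.000+0.03401j on G[4,6]
V1: row V4−V0=4.85, i_V1 at 4,0
solve → V1=-14.35+4.686j, V2=4.576-0.02866j, V3=-1.669+1.257j, V4=4.850+0.000j, V5=4.275-0.02588j, V6=11.41-7.827j
aux → i_V1=-7.439-0.1651j

1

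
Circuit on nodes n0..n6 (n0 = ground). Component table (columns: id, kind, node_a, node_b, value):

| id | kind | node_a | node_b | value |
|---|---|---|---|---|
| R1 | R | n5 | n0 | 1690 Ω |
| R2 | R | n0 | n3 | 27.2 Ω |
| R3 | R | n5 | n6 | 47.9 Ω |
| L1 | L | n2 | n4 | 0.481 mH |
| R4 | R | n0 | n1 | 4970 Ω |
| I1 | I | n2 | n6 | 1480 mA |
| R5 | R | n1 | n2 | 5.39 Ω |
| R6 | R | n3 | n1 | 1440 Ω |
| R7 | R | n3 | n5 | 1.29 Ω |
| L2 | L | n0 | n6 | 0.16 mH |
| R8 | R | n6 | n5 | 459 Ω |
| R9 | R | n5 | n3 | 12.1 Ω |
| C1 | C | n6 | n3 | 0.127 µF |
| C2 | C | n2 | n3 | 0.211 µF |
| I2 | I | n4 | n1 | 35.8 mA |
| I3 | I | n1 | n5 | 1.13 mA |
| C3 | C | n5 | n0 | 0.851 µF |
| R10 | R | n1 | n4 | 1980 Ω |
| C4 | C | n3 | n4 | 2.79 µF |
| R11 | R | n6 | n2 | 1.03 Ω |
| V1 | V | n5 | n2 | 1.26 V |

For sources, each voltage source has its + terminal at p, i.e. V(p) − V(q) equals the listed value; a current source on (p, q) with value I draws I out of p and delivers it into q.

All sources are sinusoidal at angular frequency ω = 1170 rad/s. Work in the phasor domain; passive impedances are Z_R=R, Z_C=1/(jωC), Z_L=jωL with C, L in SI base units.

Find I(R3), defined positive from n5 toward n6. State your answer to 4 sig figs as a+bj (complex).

Element admittances at ω=1170 rad/s:
  Y(R1) = 0.0005917+0.000j S between n5,n0
  Y(R2) = 0.03676+0.000j S between n0,n3
  Y(R3) = 0.02088+0.000j S between n5,n6
  Y(L1) = 0.000-1.777j S between n2,n4
  Y(R4) = 0.0002012+0.000j S between n0,n1
  I1: injects 1.48 A into n6 (from n2)
  Y(R5) = 0.1855+0.000j S between n1,n2
  Y(R6) = 0.0006944+0.000j S between n3,n1
  Y(R7) = 0.7752+0.000j S between n3,n5
  Y(L2) = 0.000-5.342j S between n0,n6
  Y(R8) = 0.002179+0.000j S between n6,n5
  Y(R9) = 0.08264+0.000j S between n5,n3
  Y(C1) = 0.000+0.0001486j S between n6,n3
  Y(C2) = 0.000+0.0002469j S between n2,n3
  I2: injects 0.0358 A into n1 (from n4)
  I3: injects 0.00113 A into n5 (from n1)
  Y(C3) = 0.000+0.0009957j S between n5,n0
  Y(R10) = 0.0005051+0.000j S between n1,n4
  Y(C4) = 0.000+0.003264j S between n3,n4
  Y(R11) = 0.9709+0.000j S between n6,n2
  V1: constraint V(n5)−V(n2) = 1.26
Assemble and solve the 7×7 MNA system:
  V(n1)=-1.317+0.002043j  V(n2)=-1.509+0.002118j  V(n3)=-0.2396-0.002916j  V(n4)=-1.511-0.01800j  V(n5)=-0.2491+0.002118j  V(n6)=-6.618e-05+0.001727j
  i(V1)=0.01513-0.004081j

-0.005198+8.173e-06j A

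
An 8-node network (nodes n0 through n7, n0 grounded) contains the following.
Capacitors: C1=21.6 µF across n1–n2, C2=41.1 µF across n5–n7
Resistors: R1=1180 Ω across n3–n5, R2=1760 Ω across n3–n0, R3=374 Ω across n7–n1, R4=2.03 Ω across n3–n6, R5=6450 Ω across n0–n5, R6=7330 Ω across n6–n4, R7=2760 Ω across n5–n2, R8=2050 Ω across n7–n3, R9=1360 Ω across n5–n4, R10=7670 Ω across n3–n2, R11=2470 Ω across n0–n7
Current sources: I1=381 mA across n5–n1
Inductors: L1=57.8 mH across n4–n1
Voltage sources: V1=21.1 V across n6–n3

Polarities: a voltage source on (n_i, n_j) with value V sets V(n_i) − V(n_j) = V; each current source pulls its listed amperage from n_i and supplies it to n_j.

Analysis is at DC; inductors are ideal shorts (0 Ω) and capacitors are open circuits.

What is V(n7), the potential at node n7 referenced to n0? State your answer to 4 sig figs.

114.4 V

Apply KCL at each of the 7 non-ground nodes and solve the resulting linear system.
Node n1: branches {C1, R3, I1, L1} → V_1 = 159.3
Node n2: branches {C1, R7, R10} → V_2 = -129.6
Node n3: branches {R1, R2, R4, R8, R10, V1} → V_3 = -37.03
Node n4: branches {R6, L1, R9} → V_4 = 159.3
Node n5: branches {R1, I1, R5, R7, C2, R9} → V_5 = -163.0
Node n6: branches {R4, R6, V1} → V_6 = -15.93
Node n7: branches {R3, R8, C2, R11} → V_7 = 114.4
Source currents: i(L1)=-0.2609, i(V1)=-10.37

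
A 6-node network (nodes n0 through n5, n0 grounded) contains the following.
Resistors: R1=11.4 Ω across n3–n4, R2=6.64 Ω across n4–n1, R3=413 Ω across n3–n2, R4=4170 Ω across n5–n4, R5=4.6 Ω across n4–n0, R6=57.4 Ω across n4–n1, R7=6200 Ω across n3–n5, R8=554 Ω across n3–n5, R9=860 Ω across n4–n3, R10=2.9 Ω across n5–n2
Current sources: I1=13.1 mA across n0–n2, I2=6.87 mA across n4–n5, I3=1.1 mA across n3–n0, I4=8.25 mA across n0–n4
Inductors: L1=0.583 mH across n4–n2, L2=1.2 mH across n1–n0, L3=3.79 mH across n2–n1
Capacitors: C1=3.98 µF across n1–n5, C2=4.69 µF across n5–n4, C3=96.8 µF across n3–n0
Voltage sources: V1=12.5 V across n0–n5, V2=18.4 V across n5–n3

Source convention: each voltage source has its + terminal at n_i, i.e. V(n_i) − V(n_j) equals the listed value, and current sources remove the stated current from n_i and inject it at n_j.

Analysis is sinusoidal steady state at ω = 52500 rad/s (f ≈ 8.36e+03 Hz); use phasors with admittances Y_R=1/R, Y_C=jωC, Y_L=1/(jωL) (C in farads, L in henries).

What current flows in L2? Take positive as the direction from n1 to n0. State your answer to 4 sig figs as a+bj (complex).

Apply KCL at each of the 5 non-ground nodes and solve the resulting linear system.
Node n1: branches {R2, L2, C1, R6, L3} → V_1 = -13.07-1.834j
Node n2: branches {I1, R3, L1, L3, R10} → V_2 = -12.72-0.1554j
Node n3: branches {R1, R3, I3, R7, C3, R8, R9, V2} → V_3 = -30.90+0.000j
Node n4: branches {R1, R2, R4, L1, R5, I2, R6, C2, I4, R9} → V_4 = -11.02-1.302j
Node n5: branches {R4, C1, I2, R7, C2, R8, R10, V1, V2} → V_5 = -12.50+0.000j
Source currents: i(V1)=-2.444-157.1j, i(V2)=-1.846-156.9j

-0.02911+0.2075j A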